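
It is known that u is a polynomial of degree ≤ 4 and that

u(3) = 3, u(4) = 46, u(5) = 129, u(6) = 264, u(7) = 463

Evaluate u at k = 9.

First differences: 43, 83, 135, 199. Second differences: 40, 52, 64. Third differences: 12, 12.
Level-3 differences are constant, so u has degree 3.
Fitting a degree-3 polynomial gives u(k) = 2k³ - 4k² - 3k - 6.
Then u(9) = 1101.

1101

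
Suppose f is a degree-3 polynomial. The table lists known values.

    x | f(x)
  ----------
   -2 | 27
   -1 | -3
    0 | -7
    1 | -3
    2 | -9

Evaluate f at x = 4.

-123

First differences: -30, -4, 4, -6. Second differences: 26, 8, -10. Third differences: -18, -18.
Level-3 differences are constant, so f has degree 3.
Fitting a degree-3 polynomial gives f(x) = -3x³ + 4x² + 3x - 7.
Then f(4) = -123.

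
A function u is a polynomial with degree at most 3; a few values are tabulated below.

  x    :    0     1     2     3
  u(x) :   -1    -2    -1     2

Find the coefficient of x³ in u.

First differences: -1, 1, 3. Second differences: 2, 2.
Level-2 differences are constant, so u has degree 2.
Fitting a degree-2 polynomial gives u(x) = x² - 2x - 1.
The coefficient of x³ is 0.

0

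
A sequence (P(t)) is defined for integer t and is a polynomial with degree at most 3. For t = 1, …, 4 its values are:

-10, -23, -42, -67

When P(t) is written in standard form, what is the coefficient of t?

First differences: -13, -19, -25. Second differences: -6, -6.
Level-2 differences are constant, so P has degree 2.
Fitting a degree-2 polynomial gives P(t) = -3t² - 4t - 3.
The coefficient of t is -4.

-4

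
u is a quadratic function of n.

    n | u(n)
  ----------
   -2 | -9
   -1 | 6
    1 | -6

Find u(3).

Write u(n) = an² + bn + c; the 3 given values yield a linear system in the 3 coefficients.
Solving, u(n) = -7n² - 6n + 7.
Then u(3) = -74.

-74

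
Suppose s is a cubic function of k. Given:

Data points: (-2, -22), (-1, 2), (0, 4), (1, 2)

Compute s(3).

Write s(k) = ak³ + bk² + ck + d; the 4 given values yield a linear system in the 4 coefficients.
Solving, s(k) = 3k³ - 2k² - 3k + 4.
Then s(3) = 58.

58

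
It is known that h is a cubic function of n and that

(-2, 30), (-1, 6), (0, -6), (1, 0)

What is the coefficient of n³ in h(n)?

Write h(n) = an³ + bn² + cn + d; the 4 given values yield a linear system in the 4 coefficients.
Solving, h(n) = n³ + 9n² - 4n - 6.
The coefficient of n³ is 1.

1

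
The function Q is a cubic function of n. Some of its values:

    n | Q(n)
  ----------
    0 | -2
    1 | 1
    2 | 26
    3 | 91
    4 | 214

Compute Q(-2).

First differences: 3, 25, 65, 123. Second differences: 22, 40, 58. Third differences: 18, 18.
Level-3 differences are constant, so Q has degree 3.
Fitting a degree-3 polynomial gives Q(n) = 3n³ + 2n² - 2n - 2.
Then Q(-2) = -14.

-14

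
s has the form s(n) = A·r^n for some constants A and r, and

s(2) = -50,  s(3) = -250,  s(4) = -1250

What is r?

Consecutive ratio: -250/(-50) = 5, and -1250/(-250) = 5, so r = 5.
Then A·5^2 = -50 gives A = -2, and s(n) = -2·5^n.

5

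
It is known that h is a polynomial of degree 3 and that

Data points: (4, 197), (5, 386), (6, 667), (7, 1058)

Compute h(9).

Write h(x) = ax³ + bx² + cx + d; the 4 given values yield a linear system in the 4 coefficients.
Solving, h(x) = 3x³ + x² - 3x + 1.
Then h(9) = 2242.

2242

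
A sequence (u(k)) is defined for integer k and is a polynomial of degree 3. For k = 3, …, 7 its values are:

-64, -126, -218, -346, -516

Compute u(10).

-1338

First differences: -62, -92, -128, -170. Second differences: -30, -36, -42. Third differences: -6, -6.
Level-3 differences are constant, so u has degree 3.
Fitting a degree-3 polynomial gives u(k) = -k³ - 3k² - 4k + 2.
Then u(10) = -1338.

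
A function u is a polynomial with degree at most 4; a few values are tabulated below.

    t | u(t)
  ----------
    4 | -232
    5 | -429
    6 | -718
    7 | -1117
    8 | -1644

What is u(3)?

-109

First differences: -197, -289, -399, -527. Second differences: -92, -110, -128. Third differences: -18, -18.
Level-3 differences are constant, so u has degree 3.
Fitting a degree-3 polynomial gives u(t) = -3t³ - t² - 5t - 4.
Then u(3) = -109.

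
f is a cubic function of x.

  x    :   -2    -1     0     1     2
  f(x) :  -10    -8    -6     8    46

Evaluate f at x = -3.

-24

First differences: 2, 2, 14, 38. Second differences: 0, 12, 24. Third differences: 12, 12.
Level-3 differences are constant, so f has degree 3.
Fitting a degree-3 polynomial gives f(x) = 2x³ + 6x² + 6x - 6.
Then f(-3) = -24.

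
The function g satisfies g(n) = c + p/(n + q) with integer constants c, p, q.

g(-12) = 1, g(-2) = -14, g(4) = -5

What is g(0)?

(g(n) − c)(n + q) = p for each data point; the three points give a linear system in c and q, then p follows.
Solving: c = -2, q = 4, p = -24, so g(n) = -2 − 24/(n + 4).
Then g(0) = -2 − 24/4 = -8.

-8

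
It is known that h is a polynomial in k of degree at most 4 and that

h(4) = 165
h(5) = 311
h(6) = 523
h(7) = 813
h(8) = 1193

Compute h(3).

73

First differences: 146, 212, 290, 380. Second differences: 66, 78, 90. Third differences: 12, 12.
Level-3 differences are constant, so h has degree 3.
Fitting a degree-3 polynomial gives h(k) = 2k³ + 3k² - 3k + 1.
Then h(3) = 73.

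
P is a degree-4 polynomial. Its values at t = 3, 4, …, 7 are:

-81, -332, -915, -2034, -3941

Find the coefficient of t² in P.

Write P(t) = at^4 + bt³ + ct² + dt + e; the 5 given values yield a linear system in the 5 coefficients.
Solving, P(t) = -2t^4 + 2t³ + 4t² - 3t.
The coefficient of t² is 4.

4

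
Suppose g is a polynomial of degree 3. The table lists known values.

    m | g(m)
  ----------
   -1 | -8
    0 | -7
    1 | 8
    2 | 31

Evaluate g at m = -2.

11

Write g(m) = am³ + bm² + cm + d; the 4 given values yield a linear system in the 4 coefficients.
Solving, g(m) = -m³ + 7m² + 9m - 7.
Then g(-2) = 11.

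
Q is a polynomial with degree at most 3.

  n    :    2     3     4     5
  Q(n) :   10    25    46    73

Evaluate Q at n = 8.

Write Q(n) = an³ + bn² + cn + d; the 4 given values yield a linear system in the 4 coefficients.
Solving, the leading coefficient vanishes, and Q(n) = 3n² - 2.
Then Q(8) = 190.

190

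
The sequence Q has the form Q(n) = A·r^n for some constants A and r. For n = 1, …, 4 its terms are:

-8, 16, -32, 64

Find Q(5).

Consecutive ratio: 16/(-8) = -2, and -32/16 = -2, so r = -2.
Then A·(-2)^1 = -8 gives A = 4, and Q(n) = 4·(-2)^n.
Q(5) = 4·(-2)^5 = -128.

-128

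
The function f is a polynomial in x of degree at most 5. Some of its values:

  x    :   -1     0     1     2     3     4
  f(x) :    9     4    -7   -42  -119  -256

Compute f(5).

-471

First differences: -5, -11, -35, -77, -137. Second differences: -6, -24, -42, -60. Third differences: -18, -18, -18.
Level-3 differences are constant, so f has degree 3.
Fitting a degree-3 polynomial gives f(x) = -3x³ - 3x² - 5x + 4.
Then f(5) = -471.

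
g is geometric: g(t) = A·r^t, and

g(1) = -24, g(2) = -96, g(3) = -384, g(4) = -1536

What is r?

Consecutive ratio: -96/(-24) = 4, and -384/(-96) = 4, so r = 4.
Then A·4^1 = -24 gives A = -6, and g(t) = -6·4^t.

4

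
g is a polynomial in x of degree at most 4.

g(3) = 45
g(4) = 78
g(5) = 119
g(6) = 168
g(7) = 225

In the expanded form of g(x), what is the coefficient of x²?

First differences: 33, 41, 49, 57. Second differences: 8, 8, 8.
Level-2 differences are constant, so g has degree 2.
Fitting a degree-2 polynomial gives g(x) = 4x² + 5x - 6.
The coefficient of x² is 4.

4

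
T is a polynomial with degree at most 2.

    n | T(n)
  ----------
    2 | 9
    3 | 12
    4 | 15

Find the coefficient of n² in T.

First differences: 3, 3.
Level-1 differences are constant, so T has degree 1.
Fitting a degree-1 polynomial gives T(n) = 3n + 3.
The coefficient of n² is 0.

0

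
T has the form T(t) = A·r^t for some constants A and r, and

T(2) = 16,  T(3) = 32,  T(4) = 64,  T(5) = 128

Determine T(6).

Consecutive ratio: 32/16 = 2, and 64/32 = 2, so r = 2.
Then A·2^2 = 16 gives A = 4, and T(t) = 4·2^t.
T(6) = 4·2^6 = 256.

256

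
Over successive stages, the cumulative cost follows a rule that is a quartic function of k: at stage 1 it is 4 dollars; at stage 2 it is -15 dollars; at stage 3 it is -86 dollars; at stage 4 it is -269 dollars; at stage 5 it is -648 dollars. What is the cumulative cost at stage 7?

Write the value at k as T(k).
Write T(k) = ak^4 + bk³ + ck² + dk + e; the 5 given values yield a linear system in the 5 coefficients.
Solving, T(k) = -k^4 - k² - k + 7.
Then T(7) = -2450.

-2450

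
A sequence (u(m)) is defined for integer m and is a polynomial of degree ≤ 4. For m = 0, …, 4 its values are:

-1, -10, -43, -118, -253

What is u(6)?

Write u(m) = am^4 + bm³ + cm² + dm + e; the 5 given values yield a linear system in the 5 coefficients.
Solving, the leading coefficient vanishes, and u(m) = -3m³ - 3m² - 3m - 1.
Then u(6) = -775.

-775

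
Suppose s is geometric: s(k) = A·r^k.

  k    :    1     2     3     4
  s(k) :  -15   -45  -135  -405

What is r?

Consecutive ratio: -45/(-15) = 3, and -135/(-45) = 3, so r = 3.
Then A·3^1 = -15 gives A = -5, and s(k) = -5·3^k.

3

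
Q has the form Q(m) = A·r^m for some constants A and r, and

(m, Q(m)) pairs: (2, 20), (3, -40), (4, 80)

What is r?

-2

Consecutive ratio: -40/20 = -2, and 80/(-40) = -2, so r = -2.
Then A·(-2)^2 = 20 gives A = 5, and Q(m) = 5·(-2)^m.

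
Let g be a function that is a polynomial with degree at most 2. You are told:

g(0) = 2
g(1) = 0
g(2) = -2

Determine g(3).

-4

Write g(t) = at² + bt + c; the 3 given values yield a linear system in the 3 coefficients.
Solving, the leading coefficient vanishes, and g(t) = -2t + 2.
Then g(3) = -4.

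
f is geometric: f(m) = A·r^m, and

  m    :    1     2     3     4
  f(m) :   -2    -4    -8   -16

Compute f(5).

Consecutive ratio: -4/(-2) = 2, and -8/(-4) = 2, so r = 2.
Then A·2^1 = -2 gives A = -1, and f(m) = -1·2^m.
f(5) = -1·2^5 = -32.

-32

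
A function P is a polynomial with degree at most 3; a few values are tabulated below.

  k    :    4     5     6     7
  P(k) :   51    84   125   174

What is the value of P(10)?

369

First differences: 33, 41, 49. Second differences: 8, 8.
Level-2 differences are constant, so P has degree 2.
Fitting a degree-2 polynomial gives P(k) = 4k² - 3k - 1.
Then P(10) = 369.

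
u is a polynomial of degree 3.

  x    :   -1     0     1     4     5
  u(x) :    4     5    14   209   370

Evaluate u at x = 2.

43

Write u(x) = ax³ + bx² + cx + d; the 5 given values yield a linear system in the 4 coefficients.
Solving, u(x) = 2x³ + 4x² + 3x + 5.
Then u(2) = 43.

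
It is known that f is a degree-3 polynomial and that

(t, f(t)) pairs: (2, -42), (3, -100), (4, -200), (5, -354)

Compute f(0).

-4

Write f(t) = at³ + bt² + ct + d; the 4 given values yield a linear system in the 4 coefficients.
Solving, f(t) = -2t³ - 3t² - 5t - 4.
Then f(0) = -4.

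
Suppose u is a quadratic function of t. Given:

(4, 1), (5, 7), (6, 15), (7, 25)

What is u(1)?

Write u(t) = at² + bt + c; the 4 given values yield a linear system in the 3 coefficients.
Solving, u(t) = t² - 3t - 3.
Then u(1) = -5.

-5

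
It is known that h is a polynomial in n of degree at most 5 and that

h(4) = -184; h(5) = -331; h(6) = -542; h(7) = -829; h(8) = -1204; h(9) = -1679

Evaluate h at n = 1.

-7

First differences: -147, -211, -287, -375, -475. Second differences: -64, -76, -88, -100. Third differences: -12, -12, -12.
Level-3 differences are constant, so h has degree 3.
Fitting a degree-3 polynomial gives h(n) = -2n³ - 2n² - 7n + 4.
Then h(1) = -7.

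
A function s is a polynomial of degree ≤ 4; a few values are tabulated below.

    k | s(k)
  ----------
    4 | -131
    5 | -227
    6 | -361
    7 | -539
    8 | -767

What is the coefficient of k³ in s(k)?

Write s(k) = ak^4 + bk³ + ck² + dk + e; the 5 given values yield a linear system in the 5 coefficients.
Solving, the leading coefficient vanishes, and s(k) = -k³ - 4k² + k - 7.
The coefficient of k³ is -1.

-1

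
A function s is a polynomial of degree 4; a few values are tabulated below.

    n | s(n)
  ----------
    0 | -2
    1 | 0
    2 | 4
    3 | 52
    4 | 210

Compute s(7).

Write s(n) = an^4 + bn³ + cn² + dn + e; the 5 given values yield a linear system in the 5 coefficients.
Solving, s(n) = n^4 + n³ - 9n² + 9n - 2.
Then s(7) = 2364.

2364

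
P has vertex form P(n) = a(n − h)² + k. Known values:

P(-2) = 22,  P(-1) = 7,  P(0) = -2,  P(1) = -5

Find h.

1

First differences -15, -9, -3; second difference 6 = 2a, so a = 3.
Expanding, the n-coefficient is −2ah = -6h; matching it to the data gives h = 1, and then k = -5.
So P(n) = 3(n − 1)² − 5.
Hence h = 1.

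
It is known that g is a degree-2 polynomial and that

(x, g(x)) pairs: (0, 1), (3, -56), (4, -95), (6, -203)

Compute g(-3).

Write g(x) = ax² + bx + c; the 4 given values yield a linear system in the 3 coefficients.
Solving, g(x) = -5x² - 4x + 1.
Then g(-3) = -32.

-32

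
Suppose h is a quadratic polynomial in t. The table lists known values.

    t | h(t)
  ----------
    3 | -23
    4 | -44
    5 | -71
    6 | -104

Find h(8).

-188

First differences: -21, -27, -33. Second differences: -6, -6.
Level-2 differences are constant, so h has degree 2.
Fitting a degree-2 polynomial gives h(t) = -3t² + 4.
Then h(8) = -188.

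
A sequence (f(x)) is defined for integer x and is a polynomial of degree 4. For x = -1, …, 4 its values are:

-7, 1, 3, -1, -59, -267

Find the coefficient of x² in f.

First differences: 8, 2, -4, -58, -208. Second differences: -6, -6, -54, -150. Third differences: 0, -48, -96. Fourth differences: -48, -48.
Level-4 differences are constant, so f has degree 4.
Fitting a degree-4 polynomial gives f(x) = -2x^4 + 4x³ - x² + x + 1.
The coefficient of x² is -1.

-1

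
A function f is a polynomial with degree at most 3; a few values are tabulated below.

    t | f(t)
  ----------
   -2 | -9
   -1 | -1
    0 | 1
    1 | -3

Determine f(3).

-29

First differences: 8, 2, -4. Second differences: -6, -6.
Level-2 differences are constant, so f has degree 2.
Fitting a degree-2 polynomial gives f(t) = -3t² - t + 1.
Then f(3) = -29.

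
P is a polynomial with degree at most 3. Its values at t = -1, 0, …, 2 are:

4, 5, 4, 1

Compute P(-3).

-4

First differences: 1, -1, -3. Second differences: -2, -2.
Level-2 differences are constant, so P has degree 2.
Fitting a degree-2 polynomial gives P(t) = -t² + 5.
Then P(-3) = -4.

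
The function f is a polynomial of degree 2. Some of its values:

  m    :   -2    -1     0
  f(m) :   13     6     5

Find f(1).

10

Write f(m) = am² + bm + c; the 3 given values yield a linear system in the 3 coefficients.
Solving, f(m) = 3m² + 2m + 5.
Then f(1) = 10.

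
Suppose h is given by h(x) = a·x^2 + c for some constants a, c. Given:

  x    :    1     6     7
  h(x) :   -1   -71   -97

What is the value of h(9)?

-161

From h(1) = -1 and h(6) = -71: 1a + c = -1 and 36a + c = -71.
Subtracting: 35a = -70, so a = -2; then c = -1 − (-2)·1 = 1.
So h(x) = -2x² + 1, and h(9) = -161.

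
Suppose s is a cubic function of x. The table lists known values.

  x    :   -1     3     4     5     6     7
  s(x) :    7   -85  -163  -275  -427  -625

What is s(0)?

Write s(x) = ax³ + bx² + cx + d; the 6 given values yield a linear system in the 4 coefficients.
Solving, s(x) = -x³ - 5x² - 6x + 5.
The constant term is s(0) = 5.

5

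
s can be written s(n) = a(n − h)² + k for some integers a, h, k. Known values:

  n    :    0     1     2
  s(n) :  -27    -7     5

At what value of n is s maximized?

First differences 20, 12; second difference -8 = 2a, so a = -4.
Expanding, the n-coefficient is −2ah = 8h; matching it to the data gives h = 3, and then k = 9.
So s(n) = -4(n − 3)² + 9.
Hence h = 3.

3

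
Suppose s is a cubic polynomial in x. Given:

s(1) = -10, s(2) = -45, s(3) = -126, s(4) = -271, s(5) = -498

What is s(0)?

-3

Write s(x) = ax³ + bx² + cx + d; the 5 given values yield a linear system in the 4 coefficients.
Solving, s(x) = -3x³ - 5x² + x - 3.
The constant term is s(0) = -3.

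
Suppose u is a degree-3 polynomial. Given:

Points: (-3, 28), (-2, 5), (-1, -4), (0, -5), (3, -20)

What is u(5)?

Write u(n) = an³ + bn² + cn + d; the 5 given values yield a linear system in the 4 coefficients.
Solving, u(n) = -n³ + n² + n - 5.
Then u(5) = -100.

-100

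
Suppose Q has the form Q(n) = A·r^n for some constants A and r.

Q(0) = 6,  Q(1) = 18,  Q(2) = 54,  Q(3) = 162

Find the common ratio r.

Consecutive ratio: 18/6 = 3, and 54/18 = 3, so r = 3.
Then A·3^0 = 6 gives A = 6, and Q(n) = 6·3^n.

3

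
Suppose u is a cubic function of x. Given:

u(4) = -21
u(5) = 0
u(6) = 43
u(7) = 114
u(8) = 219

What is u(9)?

First differences: 21, 43, 71, 105. Second differences: 22, 28, 34. Third differences: 6, 6.
Level-3 differences are constant, so u has degree 3.
Fitting a degree-3 polynomial gives u(x) = x³ - 4x² - 4x - 5.
Then u(9) = 364.

364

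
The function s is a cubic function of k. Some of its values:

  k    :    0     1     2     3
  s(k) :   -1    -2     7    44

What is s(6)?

503

Write s(k) = ak³ + bk² + ck + d; the 4 given values yield a linear system in the 4 coefficients.
Solving, s(k) = 3k³ - 4k² - 1.
Then s(6) = 503.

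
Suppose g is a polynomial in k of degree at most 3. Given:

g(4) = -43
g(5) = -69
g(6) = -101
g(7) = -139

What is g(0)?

First differences: -26, -32, -38. Second differences: -6, -6.
Level-2 differences are constant, so g has degree 2.
Fitting a degree-2 polynomial gives g(k) = -3k² + k + 1.
The constant term is g(0) = 1.

1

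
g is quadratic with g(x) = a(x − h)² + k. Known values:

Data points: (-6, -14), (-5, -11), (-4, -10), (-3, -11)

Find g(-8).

-26

First differences 3, 1, -1; second difference -2 = 2a, so a = -1.
Expanding, the x-coefficient is −2ah = 2h; matching it to the data gives h = -4, and then k = -10.
So g(x) = -1(x + 4)² − 10.
g(-8) = -1·(-4)² − 10 = -26.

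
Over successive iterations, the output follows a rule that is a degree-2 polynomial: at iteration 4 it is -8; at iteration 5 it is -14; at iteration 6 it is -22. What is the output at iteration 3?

Write the value at n as P(n).
Write P(n) = an² + bn + c; the 3 given values yield a linear system in the 3 coefficients.
Solving, P(n) = -n² + 3n - 4.
Then P(3) = -4.

-4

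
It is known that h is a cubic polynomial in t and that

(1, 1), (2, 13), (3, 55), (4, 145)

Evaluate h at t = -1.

Write h(t) = at³ + bt² + ct + d; the 4 given values yield a linear system in the 4 coefficients.
Solving, h(t) = 3t³ - 3t² + 1.
Then h(-1) = -5.

-5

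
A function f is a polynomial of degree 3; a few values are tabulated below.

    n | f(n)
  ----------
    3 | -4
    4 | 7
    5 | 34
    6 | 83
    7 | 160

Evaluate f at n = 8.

First differences: 11, 27, 49, 77. Second differences: 16, 22, 28. Third differences: 6, 6.
Level-3 differences are constant, so f has degree 3.
Fitting a degree-3 polynomial gives f(n) = n³ - 4n² + 2n - 1.
Then f(8) = 271.

271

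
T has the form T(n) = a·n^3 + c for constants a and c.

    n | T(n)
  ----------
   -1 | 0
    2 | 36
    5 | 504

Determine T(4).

260

From T(-1) = 0 and T(2) = 36: -1a + c = 0 and 8a + c = 36.
Subtracting: 9a = 36, so a = 4; then c = 0 − 4·(-1) = 4.
So T(n) = 4n³ + 4, and T(4) = 260.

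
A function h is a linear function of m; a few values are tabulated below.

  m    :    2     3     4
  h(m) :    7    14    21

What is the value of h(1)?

First differences: 7, 7.
Level-1 differences are constant, so h has degree 1.
Fitting a degree-1 polynomial gives h(m) = 7m - 7.
Then h(1) = 0.

0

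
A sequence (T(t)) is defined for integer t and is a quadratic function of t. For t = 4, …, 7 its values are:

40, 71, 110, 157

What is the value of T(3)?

17

First differences: 31, 39, 47. Second differences: 8, 8.
Level-2 differences are constant, so T has degree 2.
Fitting a degree-2 polynomial gives T(t) = 4t² - 5t - 4.
Then T(3) = 17.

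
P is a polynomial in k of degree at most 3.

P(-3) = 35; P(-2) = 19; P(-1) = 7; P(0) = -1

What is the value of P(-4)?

Write P(k) = ak³ + bk² + ck + d; the 4 given values yield a linear system in the 4 coefficients.
Solving, the leading coefficient vanishes, and P(k) = 2k² - 6k - 1.
Then P(-4) = 55.

55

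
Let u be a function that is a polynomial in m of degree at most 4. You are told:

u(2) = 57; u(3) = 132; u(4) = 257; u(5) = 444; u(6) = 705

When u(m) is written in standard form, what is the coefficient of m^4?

0

Write u(m) = am^4 + bm³ + cm² + dm + e; the 5 given values yield a linear system in the 5 coefficients.
Solving, the leading coefficient vanishes, and u(m) = 2m³ + 7m² + 2m + 9.
The coefficient of m^4 is 0.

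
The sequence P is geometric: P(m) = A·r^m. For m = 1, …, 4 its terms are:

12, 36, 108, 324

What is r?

Consecutive ratio: 36/12 = 3, and 108/36 = 3, so r = 3.
Then A·3^1 = 12 gives A = 4, and P(m) = 4·3^m.

3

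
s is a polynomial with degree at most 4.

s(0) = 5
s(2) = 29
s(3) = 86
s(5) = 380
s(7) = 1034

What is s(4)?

Write s(n) = an^4 + bn³ + cn² + dn + e; the 5 given values yield a linear system in the 5 coefficients.
Solving, the leading coefficient vanishes, and s(n) = 3n³ + 5.
Then s(4) = 197.

197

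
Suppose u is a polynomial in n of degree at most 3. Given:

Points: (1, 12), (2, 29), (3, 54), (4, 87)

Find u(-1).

First differences: 17, 25, 33. Second differences: 8, 8.
Level-2 differences are constant, so u has degree 2.
Fitting a degree-2 polynomial gives u(n) = 4n² + 5n + 3.
Then u(-1) = 2.

2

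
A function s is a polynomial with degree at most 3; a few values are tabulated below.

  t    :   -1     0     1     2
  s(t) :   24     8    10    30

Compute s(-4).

180

First differences: -16, 2, 20. Second differences: 18, 18.
Level-2 differences are constant, so s has degree 2.
Fitting a degree-2 polynomial gives s(t) = 9t² - 7t + 8.
Then s(-4) = 180.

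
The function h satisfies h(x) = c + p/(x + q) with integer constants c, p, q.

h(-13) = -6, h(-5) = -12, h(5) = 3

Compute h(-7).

-9

(h(x) − c)(x + q) = p for each data point; the three points give a linear system in c and q, then p follows.
Solving: c = -3, q = 1, p = 36, so h(x) = -3 + 36/(x + 1).
Then h(-7) = -3 + 36/(-6) = -9.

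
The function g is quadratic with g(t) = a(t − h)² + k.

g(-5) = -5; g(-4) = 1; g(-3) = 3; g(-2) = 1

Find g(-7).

-29

First differences 6, 2, -2; second difference -4 = 2a, so a = -2.
Expanding, the t-coefficient is −2ah = 4h; matching it to the data gives h = -3, and then k = 3.
So g(t) = -2(t + 3)² + 3.
g(-7) = -2·(-4)² + 3 = -29.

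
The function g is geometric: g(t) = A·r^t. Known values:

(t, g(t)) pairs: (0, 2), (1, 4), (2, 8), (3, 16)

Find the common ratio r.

Consecutive ratio: 4/2 = 2, and 8/4 = 2, so r = 2.
Then A·2^0 = 2 gives A = 2, and g(t) = 2·2^t.

2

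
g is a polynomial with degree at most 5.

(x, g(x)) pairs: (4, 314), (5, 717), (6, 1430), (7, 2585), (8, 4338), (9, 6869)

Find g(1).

Write g(x) = ax^5 + bx^4 + cx³ + dx² + ex + p; the 6 given values yield a linear system in the 6 coefficients.
Solving, the leading coefficient vanishes, and g(x) = x^4 + 4x² - 2x + 2.
Then g(1) = 5.

5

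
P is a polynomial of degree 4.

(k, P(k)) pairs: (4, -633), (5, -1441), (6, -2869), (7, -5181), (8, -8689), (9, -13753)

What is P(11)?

Write P(k) = ak^4 + bk³ + ck² + dk + e; the 6 given values yield a linear system in the 5 coefficients.
Solving, P(k) = -2k^4 - 8k² + 2k - 1.
Then P(11) = -30229.

-30229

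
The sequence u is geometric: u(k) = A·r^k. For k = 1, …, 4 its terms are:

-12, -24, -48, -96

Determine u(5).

-192

Consecutive ratio: -24/(-12) = 2, and -48/(-24) = 2, so r = 2.
Then A·2^1 = -12 gives A = -6, and u(k) = -6·2^k.
u(5) = -6·2^5 = -192.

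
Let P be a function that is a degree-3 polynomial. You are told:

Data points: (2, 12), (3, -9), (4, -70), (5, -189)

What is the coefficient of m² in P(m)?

Write P(m) = am³ + bm² + cm + d; the 4 given values yield a linear system in the 4 coefficients.
Solving, P(m) = -3m³ + 7m² + m + 6.
The coefficient of m² is 7.

7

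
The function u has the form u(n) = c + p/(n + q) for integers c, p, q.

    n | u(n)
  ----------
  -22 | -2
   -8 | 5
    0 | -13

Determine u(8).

(u(n) − c)(n + q) = p for each data point; the three points give a linear system in c and q, then p follows.
Solving: c = -4, q = 4, p = -36, so u(n) = -4 − 36/(n + 4).
Then u(8) = -4 − 36/12 = -7.

-7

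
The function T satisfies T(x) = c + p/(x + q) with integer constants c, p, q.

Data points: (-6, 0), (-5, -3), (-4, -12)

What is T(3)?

(T(x) − c)(x + q) = p for each data point; the three points give a linear system in c and q, then p follows.
Solving: c = 6, q = 3, p = 18, so T(x) = 6 + 18/(x + 3).
Then T(3) = 6 + 18/6 = 9.

9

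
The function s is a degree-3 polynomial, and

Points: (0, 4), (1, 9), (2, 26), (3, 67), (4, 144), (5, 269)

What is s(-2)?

Write s(k) = ak³ + bk² + ck + d; the 6 given values yield a linear system in the 4 coefficients.
Solving, s(k) = 2k³ + 3k + 4.
Then s(-2) = -18.

-18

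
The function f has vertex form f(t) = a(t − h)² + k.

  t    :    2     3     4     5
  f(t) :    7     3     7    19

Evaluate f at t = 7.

67

First differences -4, 4, 12; second difference 8 = 2a, so a = 4.
Expanding, the t-coefficient is −2ah = -8h; matching it to the data gives h = 3, and then k = 3.
So f(t) = 4(t − 3)² + 3.
f(7) = 4·4² + 3 = 67.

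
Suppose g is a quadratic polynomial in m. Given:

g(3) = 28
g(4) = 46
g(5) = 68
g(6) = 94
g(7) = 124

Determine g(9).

196

First differences: 18, 22, 26, 30. Second differences: 4, 4, 4.
Level-2 differences are constant, so g has degree 2.
Fitting a degree-2 polynomial gives g(m) = 2m² + 4m - 2.
Then g(9) = 196.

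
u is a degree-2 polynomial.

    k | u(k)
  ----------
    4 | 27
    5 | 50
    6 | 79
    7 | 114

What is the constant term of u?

-5

First differences: 23, 29, 35. Second differences: 6, 6.
Level-2 differences are constant, so u has degree 2.
Fitting a degree-2 polynomial gives u(k) = 3k² - 4k - 5.
The constant term is u(0) = -5.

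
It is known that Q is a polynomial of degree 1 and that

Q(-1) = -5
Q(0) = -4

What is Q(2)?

-2

Write Q(m) = am + b; the 2 given values yield a linear system in the 2 coefficients.
Solving, Q(m) = m - 4.
Then Q(2) = -2.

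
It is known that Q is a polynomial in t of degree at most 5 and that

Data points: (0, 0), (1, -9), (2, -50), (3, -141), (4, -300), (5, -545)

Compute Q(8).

-1976

First differences: -9, -41, -91, -159, -245. Second differences: -32, -50, -68, -86. Third differences: -18, -18, -18.
Level-3 differences are constant, so Q has degree 3.
Fitting a degree-3 polynomial gives Q(t) = -3t³ - 7t² + t.
Then Q(8) = -1976.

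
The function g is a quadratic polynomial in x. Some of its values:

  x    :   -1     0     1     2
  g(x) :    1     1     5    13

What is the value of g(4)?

First differences: 0, 4, 8. Second differences: 4, 4.
Level-2 differences are constant, so g has degree 2.
Fitting a degree-2 polynomial gives g(x) = 2x² + 2x + 1.
Then g(4) = 41.

41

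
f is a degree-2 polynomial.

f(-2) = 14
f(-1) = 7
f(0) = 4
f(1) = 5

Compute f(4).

32

First differences: -7, -3, 1. Second differences: 4, 4.
Level-2 differences are constant, so f has degree 2.
Fitting a degree-2 polynomial gives f(n) = 2n² - n + 4.
Then f(4) = 32.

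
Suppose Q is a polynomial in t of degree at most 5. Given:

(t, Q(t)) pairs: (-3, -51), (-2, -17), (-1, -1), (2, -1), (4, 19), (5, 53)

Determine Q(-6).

Write Q(t) = at^5 + bt^4 + ct³ + dt² + et + p; the 6 given values yield a linear system in the 6 coefficients.
Solving, the top 2 coefficients vanish, and Q(t) = t³ - 3t² + 3.
Then Q(-6) = -321.

-321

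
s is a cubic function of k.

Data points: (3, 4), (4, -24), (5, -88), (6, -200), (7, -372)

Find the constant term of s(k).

-8

First differences: -28, -64, -112, -172. Second differences: -36, -48, -60. Third differences: -12, -12.
Level-3 differences are constant, so s has degree 3.
Fitting a degree-3 polynomial gives s(k) = -2k³ + 6k² + 4k - 8.
The constant term is s(0) = -8.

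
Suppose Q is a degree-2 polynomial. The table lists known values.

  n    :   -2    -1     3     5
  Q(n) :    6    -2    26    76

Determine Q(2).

Write Q(n) = an² + bn + c; the 4 given values yield a linear system in the 3 coefficients.
Solving, Q(n) = 3n² + n - 4.
Then Q(2) = 10.

10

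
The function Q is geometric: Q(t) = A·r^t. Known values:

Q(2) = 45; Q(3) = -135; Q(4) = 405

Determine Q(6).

Consecutive ratio: -135/45 = -3, and 405/(-135) = -3, so r = -3.
Then A·(-3)^2 = 45 gives A = 5, and Q(t) = 5·(-3)^t.
Q(6) = 5·(-3)^6 = 3645.

3645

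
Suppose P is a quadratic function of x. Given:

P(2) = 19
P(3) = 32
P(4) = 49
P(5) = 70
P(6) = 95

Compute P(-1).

4

First differences: 13, 17, 21, 25. Second differences: 4, 4, 4.
Level-2 differences are constant, so P has degree 2.
Fitting a degree-2 polynomial gives P(x) = 2x² + 3x + 5.
Then P(-1) = 4.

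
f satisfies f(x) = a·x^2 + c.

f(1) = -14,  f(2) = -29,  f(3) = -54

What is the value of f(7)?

-254

From f(1) = -14 and f(2) = -29: 1a + c = -14 and 4a + c = -29.
Subtracting: 3a = -15, so a = -5; then c = -14 − (-5)·1 = -9.
So f(x) = -5x² − 9, and f(7) = -254.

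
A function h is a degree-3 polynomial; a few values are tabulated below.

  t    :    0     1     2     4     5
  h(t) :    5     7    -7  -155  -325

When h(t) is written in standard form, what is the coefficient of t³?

Write h(t) = at³ + bt² + ct + d; the 5 given values yield a linear system in the 4 coefficients.
Solving, h(t) = -3t³ + t² + 4t + 5.
The coefficient of t³ is -3.

-3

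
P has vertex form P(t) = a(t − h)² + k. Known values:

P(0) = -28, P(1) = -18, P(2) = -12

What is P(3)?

First differences 10, 6; second difference -4 = 2a, so a = -2.
Expanding, the t-coefficient is −2ah = 4h; matching it to the data gives h = 3, and then k = -10.
So P(t) = -2(t − 3)² − 10.
P(3) = -2·0² − 10 = -10.

-10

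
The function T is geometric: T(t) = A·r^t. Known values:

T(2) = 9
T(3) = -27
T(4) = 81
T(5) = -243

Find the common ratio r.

-3

Consecutive ratio: -27/9 = -3, and 81/(-27) = -3, so r = -3.
Then A·(-3)^2 = 9 gives A = 1, and T(t) = 1·(-3)^t.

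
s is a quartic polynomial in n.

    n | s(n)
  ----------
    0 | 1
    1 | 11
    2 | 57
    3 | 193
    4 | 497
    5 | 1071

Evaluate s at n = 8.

5793

Write s(n) = an^4 + bn³ + cn² + dn + e; the 6 given values yield a linear system in the 5 coefficients.
Solving, s(n) = n^4 + 3n³ + 2n² + 4n + 1.
Then s(8) = 5793.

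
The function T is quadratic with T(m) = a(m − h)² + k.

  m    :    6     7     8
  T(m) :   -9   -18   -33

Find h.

First differences -9, -15; second difference -6 = 2a, so a = -3.
Expanding, the m-coefficient is −2ah = 6h; matching it to the data gives h = 5, and then k = -6.
So T(m) = -3(m − 5)² − 6.
Hence h = 5.

5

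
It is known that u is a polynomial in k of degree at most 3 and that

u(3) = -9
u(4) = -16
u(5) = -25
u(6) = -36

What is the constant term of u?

First differences: -7, -9, -11. Second differences: -2, -2.
Level-2 differences are constant, so u has degree 2.
Fitting a degree-2 polynomial gives u(k) = -k².
The constant term is u(0) = 0.

0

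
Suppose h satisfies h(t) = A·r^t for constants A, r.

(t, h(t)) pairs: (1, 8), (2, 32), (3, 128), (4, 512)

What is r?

4

Consecutive ratio: 32/8 = 4, and 128/32 = 4, so r = 4.
Then A·4^1 = 8 gives A = 2, and h(t) = 2·4^t.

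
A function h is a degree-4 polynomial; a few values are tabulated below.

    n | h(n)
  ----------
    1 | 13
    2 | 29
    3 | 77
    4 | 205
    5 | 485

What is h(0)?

5

Write h(n) = an^4 + bn³ + cn² + dn + e; the 5 given values yield a linear system in the 5 coefficients.
Solving, h(n) = n^4 - 2n³ + 3n² + 6n + 5.
Then h(0) = 5.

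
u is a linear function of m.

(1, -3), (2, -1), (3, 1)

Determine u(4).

First differences: 2, 2.
Level-1 differences are constant, so u has degree 1.
Extending the table by one column gives the next first difference 2, so u(4) = 1 + 2 = 3.

3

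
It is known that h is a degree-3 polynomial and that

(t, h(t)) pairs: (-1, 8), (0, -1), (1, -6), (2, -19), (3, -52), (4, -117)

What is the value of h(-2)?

33

First differences: -9, -5, -13, -33, -65. Second differences: 4, -8, -20, -32. Third differences: -12, -12, -12.
Level-3 differences are constant, so h has degree 3.
Fitting a degree-3 polynomial gives h(t) = -2t³ + 2t² - 5t - 1.
Then h(-2) = 33.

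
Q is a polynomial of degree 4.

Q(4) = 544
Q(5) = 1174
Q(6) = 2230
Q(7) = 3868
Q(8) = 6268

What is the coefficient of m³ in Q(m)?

4

Write Q(m) = am^4 + bm³ + cm² + dm + e; the 5 given values yield a linear system in the 5 coefficients.
Solving, Q(m) = m^4 + 4m³ + 2m² - m + 4.
The coefficient of m³ is 4.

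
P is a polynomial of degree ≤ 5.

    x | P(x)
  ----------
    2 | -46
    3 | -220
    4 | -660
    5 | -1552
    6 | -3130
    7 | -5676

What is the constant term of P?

8

Write P(x) = ax^5 + bx^4 + cx³ + dx² + ex + p; the 6 given values yield a linear system in the 6 coefficients.
Solving, the leading coefficient vanishes, and P(x) = -2x^4 - 3x³ + 4x² - 7x + 8.
The constant term is P(0) = 8.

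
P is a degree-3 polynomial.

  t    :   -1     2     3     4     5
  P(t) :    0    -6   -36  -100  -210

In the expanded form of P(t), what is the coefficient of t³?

Write P(t) = at³ + bt² + ct + d; the 5 given values yield a linear system in the 4 coefficients.
Solving, P(t) = -2t³ + t² + 3t.
The coefficient of t³ is -2.

-2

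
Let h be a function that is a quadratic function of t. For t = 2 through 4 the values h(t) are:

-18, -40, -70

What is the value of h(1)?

-4

Write h(t) = at² + bt + c; the 3 given values yield a linear system in the 3 coefficients.
Solving, h(t) = -4t² - 2t + 2.
Then h(1) = -4.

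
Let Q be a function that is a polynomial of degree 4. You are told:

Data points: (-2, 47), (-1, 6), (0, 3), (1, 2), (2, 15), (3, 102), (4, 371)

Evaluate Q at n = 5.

978

First differences: -41, -3, -1, 13, 87, 269. Second differences: 38, 2, 14, 74, 182. Third differences: -36, 12, 60, 108. Fourth differences: 48, 48, 48.
Level-4 differences are constant, so Q has degree 4.
Extending the table by one column gives the next first difference 607, so Q(5) = 371 + 607 = 978.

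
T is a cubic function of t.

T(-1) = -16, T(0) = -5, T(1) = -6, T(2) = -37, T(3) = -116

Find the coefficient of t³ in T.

First differences: 11, -1, -31, -79. Second differences: -12, -30, -48. Third differences: -18, -18.
Level-3 differences are constant, so T has degree 3.
Fitting a degree-3 polynomial gives T(t) = -3t³ - 6t² + 8t - 5.
The coefficient of t³ is -3.

-3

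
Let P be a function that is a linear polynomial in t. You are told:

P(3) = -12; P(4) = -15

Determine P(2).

Write P(t) = at + b; the 2 given values yield a linear system in the 2 coefficients.
Solving, P(t) = -3t - 3.
Then P(2) = -9.

-9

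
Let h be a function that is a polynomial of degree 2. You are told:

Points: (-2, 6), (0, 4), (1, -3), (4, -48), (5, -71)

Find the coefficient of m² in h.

Write h(m) = am² + bm + c; the 5 given values yield a linear system in the 3 coefficients.
Solving, h(m) = -2m² - 5m + 4.
The coefficient of m² is -2.

-2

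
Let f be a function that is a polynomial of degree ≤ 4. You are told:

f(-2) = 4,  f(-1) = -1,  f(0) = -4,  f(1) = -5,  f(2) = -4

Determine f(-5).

31

First differences: -5, -3, -1, 1. Second differences: 2, 2, 2.
Level-2 differences are constant, so f has degree 2.
Fitting a degree-2 polynomial gives f(t) = t² - 2t - 4.
Then f(-5) = 31.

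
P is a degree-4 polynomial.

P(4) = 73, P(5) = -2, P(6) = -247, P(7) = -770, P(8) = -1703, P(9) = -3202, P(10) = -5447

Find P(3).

First differences: -75, -245, -523, -933, -1499, -2245. Second differences: -170, -278, -410, -566, -746. Third differences: -108, -132, -156, -180. Fourth differences: -24, -24, -24.
Level-4 differences are constant, so P has degree 4.
Fitting a degree-4 polynomial gives P(x) = -x^4 + 4x³ + 6x² - 4x - 7.
Then P(3) = 62.

62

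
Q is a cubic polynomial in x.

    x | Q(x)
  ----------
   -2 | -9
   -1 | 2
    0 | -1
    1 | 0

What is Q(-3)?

Write Q(x) = ax³ + bx² + cx + d; the 4 given values yield a linear system in the 4 coefficients.
Solving, Q(x) = 3x³ + 2x² - 4x - 1.
Then Q(-3) = -52.

-52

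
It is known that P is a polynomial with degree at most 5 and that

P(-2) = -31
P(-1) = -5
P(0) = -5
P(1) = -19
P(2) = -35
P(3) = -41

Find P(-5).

-385

First differences: 26, 0, -14, -16, -6. Second differences: -26, -14, -2, 10. Third differences: 12, 12, 12.
Level-3 differences are constant, so P has degree 3.
Fitting a degree-3 polynomial gives P(k) = 2k³ - 7k² - 9k - 5.
Then P(-5) = -385.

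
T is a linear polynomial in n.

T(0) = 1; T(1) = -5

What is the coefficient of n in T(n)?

-6

Write T(n) = an + b; the 2 given values yield a linear system in the 2 coefficients.
Solving, T(n) = -6n + 1.
The coefficient of n is -6.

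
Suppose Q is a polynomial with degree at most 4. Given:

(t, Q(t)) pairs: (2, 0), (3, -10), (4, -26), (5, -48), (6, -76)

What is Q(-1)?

Write Q(t) = at^4 + bt³ + ct² + dt + e; the 5 given values yield a linear system in the 5 coefficients.
Solving, the top 2 coefficients vanish, and Q(t) = -3t² + 5t + 2.
Then Q(-1) = -6.

-6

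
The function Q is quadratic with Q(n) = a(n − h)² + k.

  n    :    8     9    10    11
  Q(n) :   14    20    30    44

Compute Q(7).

12

First differences 6, 10, 14; second difference 4 = 2a, so a = 2.
Expanding, the n-coefficient is −2ah = -4h; matching it to the data gives h = 7, and then k = 12.
So Q(n) = 2(n − 7)² + 12.
Q(7) = 2·0² + 12 = 12.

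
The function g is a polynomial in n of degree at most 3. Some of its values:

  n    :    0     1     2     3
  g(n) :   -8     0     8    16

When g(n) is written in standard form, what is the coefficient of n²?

0

First differences: 8, 8, 8.
Level-1 differences are constant, so g has degree 1.
Fitting a degree-1 polynomial gives g(n) = 8n - 8.
The coefficient of n² is 0.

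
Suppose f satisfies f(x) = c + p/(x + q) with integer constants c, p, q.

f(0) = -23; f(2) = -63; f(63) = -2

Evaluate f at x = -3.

(f(x) − c)(x + q) = p for each data point; the three points give a linear system in c and q, then p follows.
Solving: c = -3, q = -3, p = 60, so f(x) = -3 + 60/(x − 3).
Then f(-3) = -3 + 60/(-6) = -13.

-13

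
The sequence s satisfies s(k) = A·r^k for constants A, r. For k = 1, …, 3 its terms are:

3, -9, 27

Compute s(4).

-81

Consecutive ratio: -9/3 = -3, and 27/(-9) = -3, so r = -3.
Then A·(-3)^1 = 3 gives A = -1, and s(k) = -1·(-3)^k.
s(4) = -1·(-3)^4 = -81.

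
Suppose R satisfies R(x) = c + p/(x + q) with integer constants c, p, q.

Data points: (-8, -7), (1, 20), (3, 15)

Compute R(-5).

-25

(R(x) − c)(x + q) = p for each data point; the three points give a linear system in c and q, then p follows.
Solving: c = 5, q = 3, p = 60, so R(x) = 5 + 60/(x + 3).
Then R(-5) = 5 + 60/(-2) = -25.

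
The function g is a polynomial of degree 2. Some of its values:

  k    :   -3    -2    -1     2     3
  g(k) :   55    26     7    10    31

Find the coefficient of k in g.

-4

Write g(k) = ak² + bk + c; the 5 given values yield a linear system in the 3 coefficients.
Solving, g(k) = 5k² - 4k - 2.
The coefficient of k is -4.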